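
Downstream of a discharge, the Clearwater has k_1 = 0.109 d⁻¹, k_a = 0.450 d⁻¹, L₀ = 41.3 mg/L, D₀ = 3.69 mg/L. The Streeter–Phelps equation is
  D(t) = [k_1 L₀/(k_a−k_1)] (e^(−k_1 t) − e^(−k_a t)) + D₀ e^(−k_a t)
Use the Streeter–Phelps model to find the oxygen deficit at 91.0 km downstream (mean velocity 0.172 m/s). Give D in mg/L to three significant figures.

Travel time t = x/v = 91.0 km / (0.172 m/s) = 91000 m / 0.172 m/s = 529100 s = 6.123 d.
k_1 L₀/(k_a−k_1) = 0.109×41.3/(0.450−0.109) = 4.502/0.3410 = 13.20 mg/L.
e^(−k_1 t) = e^(−0.109×6.123) = 0.5130; e^(−k_a t) = e^(−0.450×6.123) = 0.06357.
D = 13.20 × (0.5130 − 0.06357) + 3.69 × 0.06357 = 5.933 + 0.2346 = 6.168 mg/L.

D ≈ 6.17 mg/L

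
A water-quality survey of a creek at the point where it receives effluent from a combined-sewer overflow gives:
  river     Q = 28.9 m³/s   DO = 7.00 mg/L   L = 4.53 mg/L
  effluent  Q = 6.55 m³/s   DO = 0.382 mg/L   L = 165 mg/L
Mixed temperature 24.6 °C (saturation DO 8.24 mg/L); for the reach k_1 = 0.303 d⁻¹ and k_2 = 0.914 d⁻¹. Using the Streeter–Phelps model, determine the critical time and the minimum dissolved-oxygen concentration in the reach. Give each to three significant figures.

t_c ≈ 1.55 d; minimum DO ≈ 1.16 mg/L

Mixed DO = (28.9×7.00 + 6.55×0.382)/(28.9+6.55) = 204.8/35.45 = 5.777 mg/L.
Mixed L₀ = (28.9×4.53 + 6.55×165)/(35.45) = 1212/35.45 = 34.18 mg/L.
Initial deficit D₀ = C_s − DO₀ = 8.24 − 5.777 = 2.463 mg/L.
t_c = (1/0.6110) ln[(0.914/0.303)(1 − 2.463×0.6110/(0.303×34.18))] = 1.637 × ln(2.578) = 1.550 d.
D_c = (0.303/0.914) × 34.18 × e^(−0.303×1.550) = 0.3315 × 34.18 × 0.6252 = 7.084 mg/L.
Minimum DO = 8.24 − 7.084 = 1.156 mg/L.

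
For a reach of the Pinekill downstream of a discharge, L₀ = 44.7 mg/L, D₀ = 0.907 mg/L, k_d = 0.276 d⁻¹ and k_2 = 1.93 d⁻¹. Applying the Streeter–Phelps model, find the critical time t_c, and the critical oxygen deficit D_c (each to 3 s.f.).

At the critical point dD/dt = 0, so k_d L₀ e^(−k_d t) = k_2 D. Substituting D(t) from the Streeter–Phelps equation and solving for t gives
t_c = ln[(k_2/k_d)(1 − D₀(k_2−k_d)/(k_d L₀))] / (k_2−k_d).
Here k_2−k_d = 1.654 d⁻¹ and 1 − D₀(k_2−k_d)/(k_d L₀) = 1 − 0.907×1.654/(0.276×44.7) = 0.8784, so
t_c = ln(6.993 × 0.8784) / 1.654 = 1.815 / 1.654 = 1.097 d.
D_c = (k_d/k_2) L₀ e^(−k_d t_c) = (0.276/1.93) × 44.7 × e^(−0.276×1.097) = 0.1430 × 44.7 × 0.7387 = 4.722 mg/L.

t_c ≈ 1.10 d; D_c ≈ 4.72 mg/L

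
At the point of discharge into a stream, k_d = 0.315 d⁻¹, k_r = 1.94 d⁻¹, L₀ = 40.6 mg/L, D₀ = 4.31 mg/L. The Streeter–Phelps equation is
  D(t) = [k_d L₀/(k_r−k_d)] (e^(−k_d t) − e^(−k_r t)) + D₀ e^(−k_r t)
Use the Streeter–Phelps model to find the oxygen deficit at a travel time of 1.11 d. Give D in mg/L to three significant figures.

D ≈ 5.13 mg/L

k_d L₀/(k_r−k_d) = 0.315×40.6/(1.94−0.315) = 12.79/1.625 = 7.870 mg/L.
e^(−k_d t) = e^(−0.315×1.110) = 0.7049; e^(−k_r t) = e^(−1.94×1.110) = 0.1161.
D = 7.870 × (0.7049 − 0.1161) + 4.31 × 0.1161 = 4.634 + 0.5003 = 5.135 mg/L.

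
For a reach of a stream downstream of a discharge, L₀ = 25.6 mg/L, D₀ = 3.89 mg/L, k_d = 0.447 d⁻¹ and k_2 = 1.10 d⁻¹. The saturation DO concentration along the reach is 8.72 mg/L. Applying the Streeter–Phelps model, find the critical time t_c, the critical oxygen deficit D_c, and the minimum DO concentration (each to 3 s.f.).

t_c ≈ 0.995 d; D_c ≈ 6.67 mg/L; min DO ≈ 2.05 mg/L

At the critical point dD/dt = 0, so k_d L₀ e^(−k_d t) = k_2 D. Substituting D(t) from the Streeter–Phelps equation and solving for t gives
t_c = ln[(k_2/k_d)(1 − D₀(k_2−k_d)/(k_d L₀))] / (k_2−k_d).
Here k_2−k_d = 0.6530 d⁻¹ and 1 − D₀(k_2−k_d)/(k_d L₀) = 1 − 3.89×0.6530/(0.447×25.6) = 0.7780, so
t_c = ln(2.461 × 0.7780) / 0.6530 = 0.6495 / 0.6530 = 0.9946 d.
L(t_c) = L₀ e^(−k_d t_c) = 25.6 × 0.6411 = 16.41 mg/L, and at the critical point k_2 D_c = k_d L, so D_c = (0.447/1.10) × 16.41 = 6.669 mg/L.
Minimum DO = C_s − D_c = 8.72 − 6.669 = 2.051 mg/L.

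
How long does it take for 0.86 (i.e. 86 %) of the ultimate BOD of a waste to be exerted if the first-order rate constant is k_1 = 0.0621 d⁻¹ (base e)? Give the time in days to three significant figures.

t ≈ 31.7 d

y/L₀ = 1 − e^(−k_1 t) = 0.86 ⇒ e^(−k_1 t) = 0.140
t = −ln(0.140) / 0.0621 = 1.966 / 0.0621 = 31.66 d.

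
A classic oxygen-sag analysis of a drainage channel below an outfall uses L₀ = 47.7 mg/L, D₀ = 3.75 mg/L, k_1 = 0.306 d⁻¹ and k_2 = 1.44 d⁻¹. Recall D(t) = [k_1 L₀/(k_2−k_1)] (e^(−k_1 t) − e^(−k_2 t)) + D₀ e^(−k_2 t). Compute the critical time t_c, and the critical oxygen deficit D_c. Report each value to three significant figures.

t_c ≈ 1.06 d; D_c ≈ 7.32 mg/L

With k_2/k_1 = 4.706 and 1 − D₀(k_2−k_1)/(k_1 L₀) = 0.7087,
t_c = ln(4.706 × 0.7087) / (1.44 − 0.306) = ln(3.335) / 1.134 = 1.204/1.134 = 1.062 d.
D_c = (k_1/k_2) L₀ e^(−k_1 t_c) = (0.306/1.44) × 47.7 × e^(−0.306×1.062) = 0.2125 × 47.7 × 0.7225 = 7.324 mg/L.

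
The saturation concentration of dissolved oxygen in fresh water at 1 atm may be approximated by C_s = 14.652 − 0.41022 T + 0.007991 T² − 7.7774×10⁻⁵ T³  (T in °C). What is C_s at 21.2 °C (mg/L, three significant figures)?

C_s = 14.652 − 0.41022×21.2 + 0.007991×21.2² − 7.7774×10⁻⁵×21.2³ = 8.806 mg/L.

C_s ≈ 8.81 mg/L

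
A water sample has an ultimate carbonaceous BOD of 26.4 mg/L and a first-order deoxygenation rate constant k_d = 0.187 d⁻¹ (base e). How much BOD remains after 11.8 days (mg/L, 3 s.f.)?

L ≈ 2.91 mg/L

L_t = L₀ e^(−k_d t) = 26.4 × e^(−0.187×11.8) = 26.4 × 0.1101 = 2.906 mg/L.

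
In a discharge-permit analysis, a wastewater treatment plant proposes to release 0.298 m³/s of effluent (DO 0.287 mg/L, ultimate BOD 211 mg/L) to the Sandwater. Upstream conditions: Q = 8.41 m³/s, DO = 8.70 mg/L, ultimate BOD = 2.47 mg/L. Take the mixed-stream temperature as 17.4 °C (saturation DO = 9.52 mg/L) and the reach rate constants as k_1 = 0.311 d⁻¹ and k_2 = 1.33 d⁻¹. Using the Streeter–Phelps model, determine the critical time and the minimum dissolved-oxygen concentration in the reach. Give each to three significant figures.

Mixed DO = (8.41×8.70 + 0.298×0.287)/(8.41+0.298) = 73.25/8.708 = 8.412 mg/L.
Mixed L₀ = (8.41×2.47 + 0.298×211)/(8.708) = 83.65/8.708 = 9.606 mg/L.
Initial deficit D₀ = C_s − DO₀ = 9.52 − 8.412 = 1.108 mg/L.
t_c = (1/1.019) ln[(1.33/0.311)(1 − 1.108×1.019/(0.311×9.606))] = 0.9814 × ln(2.660) = 0.9603 d.
D_c = (0.311/1.33) × 9.606 × e^(−0.311×0.9603) = 0.2338 × 9.606 × 0.7418 = 1.666 mg/L.
Minimum DO = 9.52 − 1.666 = 7.854 mg/L.

t_c ≈ 0.960 d; minimum DO ≈ 7.85 mg/L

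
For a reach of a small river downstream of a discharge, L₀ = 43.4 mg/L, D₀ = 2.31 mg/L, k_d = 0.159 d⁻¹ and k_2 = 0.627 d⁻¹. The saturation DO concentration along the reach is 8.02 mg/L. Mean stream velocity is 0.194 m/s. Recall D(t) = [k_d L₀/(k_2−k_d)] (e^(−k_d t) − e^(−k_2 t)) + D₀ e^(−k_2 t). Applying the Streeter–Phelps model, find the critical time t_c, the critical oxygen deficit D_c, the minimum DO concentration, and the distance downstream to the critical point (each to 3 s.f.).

With k_2/k_d = 3.943 and 1 − D₀(k_2−k_d)/(k_d L₀) = 0.8433,
t_c = ln(3.943 × 0.8433) / (0.627 − 0.159) = ln(3.326) / 0.4680 = 1.202/0.4680 = 2.568 d.
L(t_c) = L₀ e^(−k_d t_c) = 43.4 × 0.6648 = 28.85 mg/L, and at the critical point k_2 D_c = k_d L, so D_c = (0.159/0.627) × 28.85 = 7.317 mg/L.
Minimum DO = C_s − D_c = 8.02 − 7.317 = 0.7033 mg/L.
x_c = v t_c = 0.194 m/s × 2.568 d × 86400 s/d = 43040 m ≈ 43.0 km.

t_c ≈ 2.57 d; D_c ≈ 7.32 mg/L; min DO ≈ 0.703 mg/L; x_c ≈ 43.0 km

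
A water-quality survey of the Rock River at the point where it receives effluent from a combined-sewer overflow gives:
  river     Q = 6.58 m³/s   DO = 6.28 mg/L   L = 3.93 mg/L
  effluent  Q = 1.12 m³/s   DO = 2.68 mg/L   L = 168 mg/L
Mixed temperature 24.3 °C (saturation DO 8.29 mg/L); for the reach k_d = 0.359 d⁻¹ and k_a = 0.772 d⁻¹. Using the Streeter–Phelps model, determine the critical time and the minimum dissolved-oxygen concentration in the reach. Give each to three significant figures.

Mixed DO = (6.58×6.28 + 1.12×2.68)/(6.58+1.12) = 44.32/7.700 = 5.756 mg/L.
Mixed L₀ = (6.58×3.93 + 1.12×168)/(7.700) = 214.0/7.700 = 27.79 mg/L.
Initial deficit D₀ = C_s − DO₀ = 8.29 − 5.756 = 2.534 mg/L.
t_c = (1/0.4130) ln[(0.772/0.359)(1 − 2.534×0.4130/(0.359×27.79))] = 2.421 × ln(1.925) = 1.586 d.
D_c = (0.359/0.772) × 27.79 × e^(−0.359×1.586) = 0.4650 × 27.79 × 0.5659 = 7.315 mg/L.
Minimum DO = 8.29 − 7.315 = 0.9750 mg/L.

t_c ≈ 1.59 d; minimum DO ≈ 0.975 mg/L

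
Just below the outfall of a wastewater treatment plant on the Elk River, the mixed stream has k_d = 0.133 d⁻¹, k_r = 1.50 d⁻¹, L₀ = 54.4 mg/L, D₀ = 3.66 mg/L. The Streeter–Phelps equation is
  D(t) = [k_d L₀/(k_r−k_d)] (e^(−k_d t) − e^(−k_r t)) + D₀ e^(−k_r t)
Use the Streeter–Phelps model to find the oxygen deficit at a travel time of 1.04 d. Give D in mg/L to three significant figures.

k_d L₀/(k_r−k_d) = 0.133×54.4/(1.50−0.133) = 7.235/1.367 = 5.293 mg/L.
e^(−k_d t) = e^(−0.133×1.040) = 0.8708; e^(−k_r t) = e^(−1.50×1.040) = 0.2101.
D = 5.293 × (0.8708 − 0.2101) + 3.66 × 0.2101 = 3.497 + 0.7691 = 4.266 mg/L.

D ≈ 4.27 mg/L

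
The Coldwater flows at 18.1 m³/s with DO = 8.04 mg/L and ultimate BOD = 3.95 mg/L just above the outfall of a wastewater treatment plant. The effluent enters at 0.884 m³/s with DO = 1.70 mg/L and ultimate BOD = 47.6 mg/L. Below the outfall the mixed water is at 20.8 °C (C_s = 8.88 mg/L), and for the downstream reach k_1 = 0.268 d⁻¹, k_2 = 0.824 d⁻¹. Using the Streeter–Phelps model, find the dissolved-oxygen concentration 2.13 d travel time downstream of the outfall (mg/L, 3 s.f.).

DO ≈ 7.55 mg/L

Mixed DO = (18.1×8.04 + 0.884×1.70)/(18.1+0.884) = 147.0/18.98 = 7.745 mg/L.
Mixed L₀ = (18.1×3.95 + 0.884×47.6)/(18.98) = 113.6/18.98 = 5.983 mg/L.
Initial deficit D₀ = C_s − DO₀ = 8.88 − 7.745 = 1.135 mg/L.
D(2.13) = [0.268×5.983/(0.824−0.268)](e^(−0.268×2.13) − e^(−0.824×2.13)) + 1.135 e^(−0.824×2.13)
= 2.884 × (0.5651 − 0.1729) + 1.135 × 0.1729 = 1.327 mg/L.
DO = 8.88 − 1.327 = 7.553 mg/L.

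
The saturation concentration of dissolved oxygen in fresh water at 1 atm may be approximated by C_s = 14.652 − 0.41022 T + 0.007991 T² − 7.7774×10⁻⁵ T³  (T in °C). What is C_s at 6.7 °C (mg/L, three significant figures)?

C_s ≈ 12.2 mg/L

C_s = 14.652 − 0.41022×6.7 + 0.007991×6.7² − 7.7774×10⁻⁵×6.7³ = 12.24 mg/L.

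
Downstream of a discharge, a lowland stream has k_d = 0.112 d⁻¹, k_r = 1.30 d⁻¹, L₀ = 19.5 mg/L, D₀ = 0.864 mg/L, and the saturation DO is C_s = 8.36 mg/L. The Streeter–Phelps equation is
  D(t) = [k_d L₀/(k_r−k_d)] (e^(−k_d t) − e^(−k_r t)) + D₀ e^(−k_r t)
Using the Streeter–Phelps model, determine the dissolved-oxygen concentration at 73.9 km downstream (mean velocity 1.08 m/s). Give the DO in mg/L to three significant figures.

DO ≈ 7.03 mg/L

Travel time t = x/v = 73.9 km / (1.08 m/s) = 73900 m / 1.08 m/s = 68430 s = 0.7920 d.
k_d L₀/(k_r−k_d) = 0.112×19.5/(1.30−0.112) = 2.184/1.188 = 1.838 mg/L.
e^(−k_d t) = e^(−0.112×0.7920) = 0.9151; e^(−k_r t) = e^(−1.30×0.7920) = 0.3572.
D = 1.838 × (0.9151 − 0.3572) + 0.864 × 0.3572 = 1.026 + 0.3086 = 1.334 mg/L.
DO = C_s − D = 8.36 − 1.334 = 7.026 mg/L.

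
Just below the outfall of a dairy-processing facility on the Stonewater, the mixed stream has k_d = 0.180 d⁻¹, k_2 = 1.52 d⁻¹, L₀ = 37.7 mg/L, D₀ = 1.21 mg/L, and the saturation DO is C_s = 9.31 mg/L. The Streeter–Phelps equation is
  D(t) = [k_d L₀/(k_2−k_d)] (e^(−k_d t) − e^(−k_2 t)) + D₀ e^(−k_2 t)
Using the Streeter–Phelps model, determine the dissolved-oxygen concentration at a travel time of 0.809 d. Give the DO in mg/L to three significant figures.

DO ≈ 6.06 mg/L

k_d L₀/(k_2−k_d) = 0.180×37.7/(1.52−0.180) = 6.786/1.340 = 5.064 mg/L.
e^(−k_d t) = e^(−0.180×0.8090) = 0.8645; e^(−k_2 t) = e^(−1.52×0.8090) = 0.2924.
D = 5.064 × (0.8645 − 0.2924) + 1.21 × 0.2924 = 2.897 + 0.3538 = 3.251 mg/L.
DO = C_s − D = 9.31 − 3.251 = 6.059 mg/L.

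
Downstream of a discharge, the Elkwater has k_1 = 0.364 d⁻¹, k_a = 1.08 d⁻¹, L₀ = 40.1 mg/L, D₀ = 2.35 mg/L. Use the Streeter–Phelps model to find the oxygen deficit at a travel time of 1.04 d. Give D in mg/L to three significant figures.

k_1 L₀/(k_a−k_1) = 0.364×40.1/(1.08−0.364) = 14.60/0.7160 = 20.39 mg/L.
e^(−k_1 t) = e^(−0.364×1.040) = 0.6848; e^(−k_a t) = e^(−1.08×1.040) = 0.3252.
D = 20.39 × (0.6848 − 0.3252) + 2.35 × 0.3252 = 7.331 + 0.7643 = 8.095 mg/L.

D ≈ 8.10 mg/L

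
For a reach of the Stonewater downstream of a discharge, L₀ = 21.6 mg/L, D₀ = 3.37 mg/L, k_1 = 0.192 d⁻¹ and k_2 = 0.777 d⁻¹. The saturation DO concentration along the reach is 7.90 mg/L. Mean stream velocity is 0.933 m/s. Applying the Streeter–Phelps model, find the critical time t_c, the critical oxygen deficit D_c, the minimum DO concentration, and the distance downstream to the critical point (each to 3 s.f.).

t_c ≈ 1.29 d; D_c ≈ 4.17 mg/L; min DO ≈ 3.73 mg/L; x_c ≈ 104 km

At the critical point dD/dt = 0, so k_1 L₀ e^(−k_1 t) = k_2 D. Substituting D(t) from the Streeter–Phelps equation and solving for t gives
t_c = ln[(k_2/k_1)(1 − D₀(k_2−k_1)/(k_1 L₀))] / (k_2−k_1).
Here k_2−k_1 = 0.5850 d⁻¹ and 1 − D₀(k_2−k_1)/(k_1 L₀) = 1 − 3.37×0.5850/(0.192×21.6) = 0.5246, so
t_c = ln(4.047 × 0.5246) / 0.5850 = 0.7529 / 0.5850 = 1.287 d.
L(t_c) = L₀ e^(−k_1 t_c) = 21.6 × 0.7811 = 16.87 mg/L, and at the critical point k_2 D_c = k_1 L, so D_c = (0.192/0.777) × 16.87 = 4.169 mg/L.
Minimum DO = C_s − D_c = 7.90 − 4.169 = 3.731 mg/L.
x_c = v t_c = 0.933 m/s × 1.287 d × 86400 s/d = 103700 m ≈ 104 km.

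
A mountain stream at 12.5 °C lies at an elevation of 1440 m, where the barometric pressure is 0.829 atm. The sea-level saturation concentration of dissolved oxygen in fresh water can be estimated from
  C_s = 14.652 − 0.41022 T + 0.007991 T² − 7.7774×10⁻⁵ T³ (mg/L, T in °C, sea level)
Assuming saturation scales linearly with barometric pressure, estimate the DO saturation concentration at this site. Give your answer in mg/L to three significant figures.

At sea level: C_s = 14.652 − 0.41022×12.5 + 0.007991×12.5² − 7.7774×10⁻⁵×12.5³ = 10.62 mg/L.
Pressure correction: C_s' = 10.62 × 0.829 = 8.805 mg/L.

C_s ≈ 8.80 mg/L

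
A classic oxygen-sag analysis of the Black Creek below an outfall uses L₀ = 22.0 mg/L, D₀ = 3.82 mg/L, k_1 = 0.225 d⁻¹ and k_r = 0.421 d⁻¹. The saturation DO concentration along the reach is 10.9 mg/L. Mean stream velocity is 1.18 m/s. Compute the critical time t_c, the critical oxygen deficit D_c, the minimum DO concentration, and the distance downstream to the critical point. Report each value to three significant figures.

t_c ≈ 2.36 d; D_c ≈ 6.91 mg/L; min DO ≈ 3.99 mg/L; x_c ≈ 241 km

t_c = [1/(k_r−k_1)] ln[(k_r/k_1)(1 − D₀(k_r−k_1)/(k_1 L₀))]
= [1/(0.421−0.225)] ln[(0.421/0.225)(1 − 3.82×0.1960/(0.225×22.0))]
= (1/0.1960) ln[1.871 × 0.8487] = 5.102 × ln(1.588) = 5.102 × 0.4625 = 2.360 d.
D_c = (k_1/k_r) L₀ e^(−k_1 t_c) = (0.225/0.421) × 22.0 × e^(−0.225×2.360) = 0.5344 × 22.0 × 0.5880 = 6.914 mg/L.
Minimum DO = C_s − D_c = 10.9 − 6.914 = 3.986 mg/L.
x_c = v t_c = 1.18 m/s × 2.360 d × 86400 s/d = 240600 m ≈ 241 km.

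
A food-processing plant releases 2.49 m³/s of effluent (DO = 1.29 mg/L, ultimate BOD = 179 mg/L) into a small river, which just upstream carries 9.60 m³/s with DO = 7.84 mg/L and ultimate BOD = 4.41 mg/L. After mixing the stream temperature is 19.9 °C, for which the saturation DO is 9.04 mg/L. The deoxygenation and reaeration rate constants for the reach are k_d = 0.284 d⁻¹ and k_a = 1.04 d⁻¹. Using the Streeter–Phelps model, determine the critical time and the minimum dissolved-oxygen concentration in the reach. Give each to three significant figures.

Mixed DO = (9.60×7.84 + 2.49×1.29)/(9.60+2.49) = 78.48/12.09 = 6.491 mg/L.
Mixed L₀ = (9.60×4.41 + 2.49×179)/(12.09) = 488.0/12.09 = 40.37 mg/L.
Initial deficit D₀ = C_s − DO₀ = 9.04 − 6.491 = 2.549 mg/L.
t_c = (1/0.7560) ln[(1.04/0.284)(1 − 2.549×0.7560/(0.284×40.37))] = 1.323 × ln(3.046) = 1.474 d.
D_c = (0.284/1.04) × 40.37 × e^(−0.284×1.474) = 0.2731 × 40.37 × 0.6580 = 7.254 mg/L.
Minimum DO = 9.04 − 7.254 = 1.786 mg/L.

t_c ≈ 1.47 d; minimum DO ≈ 1.79 mg/L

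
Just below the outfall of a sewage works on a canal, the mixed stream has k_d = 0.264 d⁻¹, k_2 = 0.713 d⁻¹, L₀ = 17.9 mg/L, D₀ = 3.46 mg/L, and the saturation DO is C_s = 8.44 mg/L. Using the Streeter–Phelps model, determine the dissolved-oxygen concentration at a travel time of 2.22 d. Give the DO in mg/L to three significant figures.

k_d L₀/(k_2−k_d) = 0.264×17.9/(0.713−0.264) = 4.726/0.4490 = 10.52 mg/L.
e^(−k_d t) = e^(−0.264×2.220) = 0.5565; e^(−k_2 t) = e^(−0.713×2.220) = 0.2054.
D = 10.52 × (0.5565 − 0.2054) + 3.46 × 0.2054 = 3.695 + 0.7106 = 4.406 mg/L.
DO = C_s − D = 8.44 − 4.406 = 4.034 mg/L.

DO ≈ 4.03 mg/L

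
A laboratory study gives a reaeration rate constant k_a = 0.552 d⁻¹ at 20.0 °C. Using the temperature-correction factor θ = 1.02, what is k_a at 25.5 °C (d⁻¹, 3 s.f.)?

k_a ≈ 0.616 d⁻¹

k_a(T₂) = k_a(T₁) · θ^(T₂−T₁) = 0.552 × 1.02^(25.5−20.0)
= 0.552 × 1.02^5.50 = 0.552 × 1.115 = 0.6155 d⁻¹.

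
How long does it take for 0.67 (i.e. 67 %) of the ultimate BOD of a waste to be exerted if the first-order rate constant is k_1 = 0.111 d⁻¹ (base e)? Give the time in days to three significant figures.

t ≈ 9.99 d

y/L₀ = 1 − e^(−k_1 t) = 0.67 ⇒ e^(−k_1 t) = 0.330
t = −ln(0.330) / 0.111 = 1.109 / 0.111 = 9.988 d.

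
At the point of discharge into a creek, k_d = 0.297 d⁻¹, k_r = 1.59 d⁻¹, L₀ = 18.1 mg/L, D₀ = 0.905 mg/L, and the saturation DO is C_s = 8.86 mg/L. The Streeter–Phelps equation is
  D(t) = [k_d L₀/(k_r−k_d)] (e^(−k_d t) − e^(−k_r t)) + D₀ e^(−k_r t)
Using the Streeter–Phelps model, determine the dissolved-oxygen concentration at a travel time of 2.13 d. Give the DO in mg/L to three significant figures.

DO ≈ 6.76 mg/L

k_d L₀/(k_r−k_d) = 0.297×18.1/(1.59−0.297) = 5.376/1.293 = 4.158 mg/L.
e^(−k_d t) = e^(−0.297×2.130) = 0.5312; e^(−k_r t) = e^(−1.59×2.130) = 0.03382.
D = 4.158 × (0.5312 − 0.03382) + 0.905 × 0.03382 = 2.068 + 0.03061 = 2.098 mg/L.
DO = C_s − D = 8.86 − 2.098 = 6.762 mg/L.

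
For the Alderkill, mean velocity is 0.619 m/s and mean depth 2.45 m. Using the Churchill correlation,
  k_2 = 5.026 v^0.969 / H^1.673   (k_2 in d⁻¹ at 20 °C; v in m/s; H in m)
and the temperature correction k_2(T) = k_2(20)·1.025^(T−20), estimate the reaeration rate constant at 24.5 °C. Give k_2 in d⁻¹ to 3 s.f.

k_2(20) = 5.026 × 0.619^0.969 / 2.45^1.673 = 5.026 × 0.6283 / 4.478 = 0.7052 d⁻¹.
k_2(24.5) = 0.7052 × 1.025^(24.5−20) = 0.7052 × 1.118 = 0.7880 d⁻¹.

k_2 ≈ 0.788 d⁻¹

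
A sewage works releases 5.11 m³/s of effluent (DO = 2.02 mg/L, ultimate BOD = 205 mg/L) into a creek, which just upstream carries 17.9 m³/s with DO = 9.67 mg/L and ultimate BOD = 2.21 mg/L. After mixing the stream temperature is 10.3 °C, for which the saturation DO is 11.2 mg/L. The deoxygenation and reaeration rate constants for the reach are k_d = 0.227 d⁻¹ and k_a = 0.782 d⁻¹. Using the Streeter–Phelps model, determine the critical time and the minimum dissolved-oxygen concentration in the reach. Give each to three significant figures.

t_c ≈ 1.90 d; minimum DO ≈ 2.29 mg/L

Mixed DO = (17.9×9.67 + 5.11×2.02)/(17.9+5.11) = 183.4/23.01 = 7.971 mg/L.
Mixed L₀ = (17.9×2.21 + 5.11×205)/(23.01) = 1087/23.01 = 47.25 mg/L.
Initial deficit D₀ = C_s − DO₀ = 11.2 − 7.971 = 3.229 mg/L.
t_c = (1/0.5550) ln[(0.782/0.227)(1 − 3.229×0.5550/(0.227×47.25))] = 1.802 × ln(2.869) = 1.899 d.
D_c = (0.227/0.782) × 47.25 × e^(−0.227×1.899) = 0.2903 × 47.25 × 0.6498 = 8.911 mg/L.
Minimum DO = 11.2 − 8.911 = 2.289 mg/L.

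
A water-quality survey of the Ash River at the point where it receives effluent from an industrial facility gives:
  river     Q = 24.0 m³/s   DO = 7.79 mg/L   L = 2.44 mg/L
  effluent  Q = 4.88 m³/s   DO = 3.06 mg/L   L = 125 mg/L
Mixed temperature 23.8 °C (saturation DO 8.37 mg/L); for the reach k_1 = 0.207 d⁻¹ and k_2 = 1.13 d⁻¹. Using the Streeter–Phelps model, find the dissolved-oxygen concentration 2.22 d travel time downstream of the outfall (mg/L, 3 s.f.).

Mixed DO = (24.0×7.79 + 4.88×3.06)/(24.0+4.88) = 201.9/28.88 = 6.991 mg/L.
Mixed L₀ = (24.0×2.44 + 4.88×125)/(28.88) = 668.6/28.88 = 23.15 mg/L.
Initial deficit D₀ = C_s − DO₀ = 8.37 − 6.991 = 1.379 mg/L.
D(2.22) = [0.207×23.15/(1.13−0.207)](e^(−0.207×2.22) − e^(−1.13×2.22)) + 1.379 e^(−1.13×2.22)
= 5.192 × (0.6316 − 0.08138) + 1.379 × 0.08138 = 2.969 mg/L.
DO = 8.37 − 2.969 = 5.401 mg/L.

DO ≈ 5.40 mg/L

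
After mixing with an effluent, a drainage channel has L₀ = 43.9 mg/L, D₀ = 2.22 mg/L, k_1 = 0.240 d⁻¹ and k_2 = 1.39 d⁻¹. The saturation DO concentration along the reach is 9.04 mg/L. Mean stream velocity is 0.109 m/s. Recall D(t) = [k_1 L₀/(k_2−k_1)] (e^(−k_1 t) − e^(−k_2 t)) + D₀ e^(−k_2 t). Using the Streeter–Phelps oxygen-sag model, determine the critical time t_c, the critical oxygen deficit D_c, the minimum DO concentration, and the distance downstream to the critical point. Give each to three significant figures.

t_c ≈ 1.29 d; D_c ≈ 5.57 mg/L; min DO ≈ 3.47 mg/L; x_c ≈ 12.1 km

At the critical point dD/dt = 0, so k_1 L₀ e^(−k_1 t) = k_2 D. Substituting D(t) from the Streeter–Phelps equation and solving for t gives
t_c = ln[(k_2/k_1)(1 − D₀(k_2−k_1)/(k_1 L₀))] / (k_2−k_1).
Here k_2−k_1 = 1.150 d⁻¹ and 1 − D₀(k_2−k_1)/(k_1 L₀) = 1 − 2.22×1.150/(0.240×43.9) = 0.7577, so
t_c = ln(5.792 × 0.7577) / 1.150 = 1.479 / 1.150 = 1.286 d.
D_c = (k_1/k_2) L₀ e^(−k_1 t_c) = (0.240/1.39) × 43.9 × e^(−0.240×1.286) = 0.1727 × 43.9 × 0.7344 = 5.567 mg/L.
Minimum DO = C_s − D_c = 9.04 − 5.567 = 3.473 mg/L.
x_c = v t_c = 0.109 m/s × 1.286 d × 86400 s/d = 12110 m ≈ 12.1 km.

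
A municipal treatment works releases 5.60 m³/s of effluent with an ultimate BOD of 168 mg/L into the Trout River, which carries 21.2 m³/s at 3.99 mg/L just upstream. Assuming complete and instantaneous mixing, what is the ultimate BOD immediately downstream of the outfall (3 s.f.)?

Flow-weighted mixing: C = (Q_r C_r + Q_w C_w)/(Q_r + Q_w)
= (21.2×3.99 + 5.60×168)/(21.2 + 5.60) = 1025/26.80 = 38.26 mg/L.

38.3 mg/L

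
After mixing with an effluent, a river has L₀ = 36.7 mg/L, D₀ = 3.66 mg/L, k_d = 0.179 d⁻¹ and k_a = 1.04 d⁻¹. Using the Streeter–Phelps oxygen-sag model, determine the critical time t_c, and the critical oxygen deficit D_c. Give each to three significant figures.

t_c = [1/(k_a−k_d)] ln[(k_a/k_d)(1 − D₀(k_a−k_d)/(k_d L₀))]
= [1/(1.04−0.179)] ln[(1.04/0.179)(1 − 3.66×0.8610/(0.179×36.7))]
= (1/0.8610) ln[5.810 × 0.5203] = 1.161 × ln(3.023) = 1.161 × 1.106 = 1.285 d.
D_c = (k_d/k_a) L₀ e^(−k_d t_c) = (0.179/1.04) × 36.7 × e^(−0.179×1.285) = 0.1721 × 36.7 × 0.7945 = 5.019 mg/L.

t_c ≈ 1.28 d; D_c ≈ 5.02 mg/L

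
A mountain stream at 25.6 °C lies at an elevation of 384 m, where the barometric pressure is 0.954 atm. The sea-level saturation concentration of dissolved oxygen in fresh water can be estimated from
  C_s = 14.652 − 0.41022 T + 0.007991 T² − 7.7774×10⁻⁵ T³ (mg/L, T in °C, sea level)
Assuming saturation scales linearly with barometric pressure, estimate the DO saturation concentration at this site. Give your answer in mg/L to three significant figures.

At sea level: C_s = 14.652 − 0.41022×25.6 + 0.007991×25.6² − 7.7774×10⁻⁵×25.6³ = 8.083 mg/L.
Pressure correction: C_s' = 8.083 × 0.954 = 7.711 mg/L.

C_s ≈ 7.71 mg/L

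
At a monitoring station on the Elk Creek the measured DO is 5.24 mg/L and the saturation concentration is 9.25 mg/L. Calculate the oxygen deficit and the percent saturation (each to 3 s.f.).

D ≈ 4.01 mg/L; 56.6 % saturation

D = C_s − C = 9.25 − 5.24 = 4.01 mg/L.
% saturation = 5.24/9.25 × 100 = 56.6 %.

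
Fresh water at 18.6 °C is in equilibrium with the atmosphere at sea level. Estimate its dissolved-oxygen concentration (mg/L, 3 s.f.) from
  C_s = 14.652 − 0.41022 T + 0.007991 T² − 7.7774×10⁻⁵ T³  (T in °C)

C_s ≈ 9.29 mg/L

C_s = 14.652 − 0.41022×18.6 + 0.007991×18.6² − 7.7774×10⁻⁵×18.6³ = 9.286 mg/L.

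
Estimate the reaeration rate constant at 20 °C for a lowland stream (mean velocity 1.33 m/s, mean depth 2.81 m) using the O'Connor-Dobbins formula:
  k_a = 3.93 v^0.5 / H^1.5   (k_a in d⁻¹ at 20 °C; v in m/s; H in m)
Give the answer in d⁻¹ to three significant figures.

k_a ≈ 0.962 d⁻¹

k_a = 3.93 × 1.33^0.5 / 2.81^1.5 = 3.93 × 1.153 / 4.710 = 0.9622 d⁻¹.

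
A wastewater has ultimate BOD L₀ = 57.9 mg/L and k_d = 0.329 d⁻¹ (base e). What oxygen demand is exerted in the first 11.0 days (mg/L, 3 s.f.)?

y ≈ 56.3 mg/L

y_t = L₀(1 − e^(−k_d t)) = 57.9 × (1 − e^(−0.329×11.0))
= 57.9 × (1 − 0.02681) = 57.9 × 0.9732 = 56.35 mg/L.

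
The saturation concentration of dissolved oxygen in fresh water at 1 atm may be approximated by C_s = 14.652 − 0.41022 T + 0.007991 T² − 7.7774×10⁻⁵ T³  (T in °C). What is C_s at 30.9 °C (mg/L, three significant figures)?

C_s = 14.652 − 0.41022×30.9 + 0.007991×30.9² − 7.7774×10⁻⁵×30.9³ = 7.311 mg/L.

C_s ≈ 7.31 mg/L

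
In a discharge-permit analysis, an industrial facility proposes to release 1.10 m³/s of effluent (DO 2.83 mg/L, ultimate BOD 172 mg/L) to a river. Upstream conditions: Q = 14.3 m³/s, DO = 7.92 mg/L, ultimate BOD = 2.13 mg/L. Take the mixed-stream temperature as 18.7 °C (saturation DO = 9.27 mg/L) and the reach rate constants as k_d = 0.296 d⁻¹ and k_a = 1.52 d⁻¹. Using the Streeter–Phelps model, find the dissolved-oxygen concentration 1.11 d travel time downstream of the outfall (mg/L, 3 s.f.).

DO ≈ 7.11 mg/L

Mixed DO = (14.3×7.92 + 1.10×2.83)/(14.3+1.10) = 116.4/15.40 = 7.556 mg/L.
Mixed L₀ = (14.3×2.13 + 1.10×172)/(15.40) = 219.7/15.40 = 14.26 mg/L.
Initial deficit D₀ = C_s − DO₀ = 9.27 − 7.556 = 1.714 mg/L.
D(1.11) = [0.296×14.26/(1.52−0.296)](e^(−0.296×1.11) − e^(−1.52×1.11)) + 1.714 e^(−1.52×1.11)
= 3.449 × (0.7200 − 0.1850) + 1.714 × 0.1850 = 2.162 mg/L.
DO = 9.27 − 2.162 = 7.108 mg/L.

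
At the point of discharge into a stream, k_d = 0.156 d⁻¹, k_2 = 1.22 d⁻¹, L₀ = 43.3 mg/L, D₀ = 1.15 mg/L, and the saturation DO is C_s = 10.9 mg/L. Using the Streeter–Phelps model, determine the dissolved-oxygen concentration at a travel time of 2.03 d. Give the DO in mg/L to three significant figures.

k_d L₀/(k_2−k_d) = 0.156×43.3/(1.22−0.156) = 6.755/1.064 = 6.348 mg/L.
e^(−k_d t) = e^(−0.156×2.030) = 0.7286; e^(−k_2 t) = e^(−1.22×2.030) = 0.08403.
D = 6.348 × (0.7286 − 0.08403) + 1.15 × 0.08403 = 4.092 + 0.09663 = 4.188 mg/L.
DO = C_s − D = 10.9 − 4.188 = 6.712 mg/L.

DO ≈ 6.71 mg/L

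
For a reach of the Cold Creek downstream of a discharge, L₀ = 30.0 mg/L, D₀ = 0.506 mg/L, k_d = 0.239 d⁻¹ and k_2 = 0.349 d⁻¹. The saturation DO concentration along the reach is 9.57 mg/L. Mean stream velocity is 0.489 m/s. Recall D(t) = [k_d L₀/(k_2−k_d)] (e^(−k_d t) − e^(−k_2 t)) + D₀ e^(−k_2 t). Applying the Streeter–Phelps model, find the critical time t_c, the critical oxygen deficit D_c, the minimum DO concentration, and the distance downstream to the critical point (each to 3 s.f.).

t_c ≈ 3.37 d; D_c ≈ 9.18 mg/L; min DO ≈ 0.391 mg/L; x_c ≈ 142 km

With k_2/k_d = 1.460 and 1 − D₀(k_2−k_d)/(k_d L₀) = 0.9922,
t_c = ln(1.460 × 0.9922) / (0.349 − 0.239) = ln(1.449) / 0.1100 = 0.3708/0.1100 = 3.371 d.
D_c = (k_d/k_2) L₀ e^(−k_d t_c) = (0.239/0.349) × 30.0 × e^(−0.239×3.371) = 0.6848 × 30.0 × 0.4468 = 9.179 mg/L.
Minimum DO = C_s − D_c = 9.57 − 9.179 = 0.3911 mg/L.
x_c = v t_c = 0.489 m/s × 3.371 d × 86400 s/d = 142400 m ≈ 142 km.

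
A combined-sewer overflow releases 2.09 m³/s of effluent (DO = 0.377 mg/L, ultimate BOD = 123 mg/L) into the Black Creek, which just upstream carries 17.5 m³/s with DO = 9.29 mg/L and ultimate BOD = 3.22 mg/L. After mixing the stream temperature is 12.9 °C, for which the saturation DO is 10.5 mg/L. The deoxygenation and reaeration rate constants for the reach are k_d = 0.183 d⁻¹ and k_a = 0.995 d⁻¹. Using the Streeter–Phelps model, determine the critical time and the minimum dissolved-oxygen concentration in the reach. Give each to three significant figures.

t_c ≈ 0.959 d; minimum DO ≈ 8.03 mg/L

Mixed DO = (17.5×9.29 + 2.09×0.377)/(17.5+2.09) = 163.4/19.59 = 8.339 mg/L.
Mixed L₀ = (17.5×3.22 + 2.09×123)/(19.59) = 313.4/19.59 = 16.00 mg/L.
Initial deficit D₀ = C_s − DO₀ = 10.5 − 8.339 = 2.161 mg/L.
t_c = (1/0.8120) ln[(0.995/0.183)(1 − 2.161×0.8120/(0.183×16.00))] = 1.232 × ln(2.179) = 0.9590 d.
D_c = (0.183/0.995) × 16.00 × e^(−0.183×0.9590) = 0.1839 × 16.00 × 0.8390 = 2.469 mg/L.
Minimum DO = 10.5 − 2.469 = 8.031 mg/L.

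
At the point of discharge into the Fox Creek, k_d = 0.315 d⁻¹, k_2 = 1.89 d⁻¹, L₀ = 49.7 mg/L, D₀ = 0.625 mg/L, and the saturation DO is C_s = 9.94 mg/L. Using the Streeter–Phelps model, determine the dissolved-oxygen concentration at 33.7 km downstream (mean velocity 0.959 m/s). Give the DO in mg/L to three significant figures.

Travel time t = x/v = 33.7 km / (0.959 m/s) = 33700 m / 0.959 m/s = 35140 s = 0.4067 d.
k_d L₀/(k_2−k_d) = 0.315×49.7/(1.89−0.315) = 15.66/1.575 = 9.940 mg/L.
e^(−k_d t) = e^(−0.315×0.4067) = 0.8798; e^(−k_2 t) = e^(−1.89×0.4067) = 0.4636.
D = 9.940 × (0.8798 − 0.4636) + 0.625 × 0.4636 = 4.136 + 0.2898 = 4.426 mg/L.
DO = C_s − D = 9.94 − 4.426 = 5.514 mg/L.

DO ≈ 5.51 mg/L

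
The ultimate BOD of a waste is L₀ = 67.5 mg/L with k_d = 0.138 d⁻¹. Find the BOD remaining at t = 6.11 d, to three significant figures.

L_t = L₀ e^(−k_d t) = 67.5 × e^(−0.138×6.11) = 67.5 × 0.4303 = 29.05 mg/L.

L ≈ 29.0 mg/L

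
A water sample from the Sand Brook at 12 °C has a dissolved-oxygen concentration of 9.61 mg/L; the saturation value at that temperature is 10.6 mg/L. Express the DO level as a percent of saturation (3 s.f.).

90.7 % saturation

% saturation = C/C_s × 100 = 9.61/10.6 × 100 = 90.7 %.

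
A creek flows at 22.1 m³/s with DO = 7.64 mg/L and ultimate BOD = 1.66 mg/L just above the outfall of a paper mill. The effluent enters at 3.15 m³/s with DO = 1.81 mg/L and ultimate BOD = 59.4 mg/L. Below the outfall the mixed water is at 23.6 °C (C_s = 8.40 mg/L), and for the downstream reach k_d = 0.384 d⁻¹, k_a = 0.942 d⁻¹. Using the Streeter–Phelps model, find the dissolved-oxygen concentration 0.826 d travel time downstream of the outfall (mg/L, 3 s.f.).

DO ≈ 6.08 mg/L

Mixed DO = (22.1×7.64 + 3.15×1.81)/(22.1+3.15) = 174.5/25.25 = 6.913 mg/L.
Mixed L₀ = (22.1×1.66 + 3.15×59.4)/(25.25) = 223.8/25.25 = 8.863 mg/L.
Initial deficit D₀ = C_s − DO₀ = 8.40 − 6.913 = 1.487 mg/L.
D(0.826) = [0.384×8.863/(0.942−0.384)](e^(−0.384×0.826) − e^(−0.942×0.826)) + 1.487 e^(−0.942×0.826)
= 6.099 × (0.7282 − 0.4593) + 1.487 × 0.4593 = 2.323 mg/L.
DO = 8.40 − 2.323 = 6.077 mg/L.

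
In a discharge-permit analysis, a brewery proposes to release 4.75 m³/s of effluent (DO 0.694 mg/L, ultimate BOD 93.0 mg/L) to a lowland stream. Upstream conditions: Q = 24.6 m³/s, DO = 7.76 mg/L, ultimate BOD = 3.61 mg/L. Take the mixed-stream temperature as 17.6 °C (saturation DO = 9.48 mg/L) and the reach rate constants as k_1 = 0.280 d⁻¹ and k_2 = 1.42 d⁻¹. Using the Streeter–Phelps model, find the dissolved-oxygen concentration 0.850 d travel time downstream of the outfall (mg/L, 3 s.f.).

Mixed DO = (24.6×7.76 + 4.75×0.694)/(24.6+4.75) = 194.2/29.35 = 6.616 mg/L.
Mixed L₀ = (24.6×3.61 + 4.75×93.0)/(29.35) = 530.6/29.35 = 18.08 mg/L.
Initial deficit D₀ = C_s − DO₀ = 9.48 − 6.616 = 2.864 mg/L.
D(0.850) = [0.280×18.08/(1.42−0.280)](e^(−0.280×0.850) − e^(−1.42×0.850)) + 2.864 e^(−1.42×0.850)
= 4.440 × (0.7882 − 0.2991) + 2.864 × 0.2991 = 3.028 mg/L.
DO = 9.48 − 3.028 = 6.452 mg/L.

DO ≈ 6.45 mg/L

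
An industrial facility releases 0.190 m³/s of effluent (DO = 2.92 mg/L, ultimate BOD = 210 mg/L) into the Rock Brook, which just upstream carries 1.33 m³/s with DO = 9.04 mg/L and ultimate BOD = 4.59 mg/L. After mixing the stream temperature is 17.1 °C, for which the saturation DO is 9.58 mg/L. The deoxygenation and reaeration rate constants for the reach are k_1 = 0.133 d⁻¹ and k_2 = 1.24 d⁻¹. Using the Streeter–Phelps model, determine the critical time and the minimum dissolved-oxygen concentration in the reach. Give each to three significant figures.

Mixed DO = (1.33×9.04 + 0.190×2.92)/(1.33+0.190) = 12.58/1.520 = 8.275 mg/L.
Mixed L₀ = (1.33×4.59 + 0.190×210)/(1.520) = 46.00/1.520 = 30.27 mg/L.
Initial deficit D₀ = C_s − DO₀ = 9.58 − 8.275 = 1.305 mg/L.
t_c = (1/1.107) ln[(1.24/0.133)(1 − 1.305×1.107/(0.133×30.27))] = 0.9033 × ln(5.977) = 1.615 d.
D_c = (0.133/1.24) × 30.27 × e^(−0.133×1.615) = 0.1073 × 30.27 × 0.8067 = 2.619 mg/L.
Minimum DO = 9.58 − 2.619 = 6.961 mg/L.

t_c ≈ 1.62 d; minimum DO ≈ 6.96 mg/L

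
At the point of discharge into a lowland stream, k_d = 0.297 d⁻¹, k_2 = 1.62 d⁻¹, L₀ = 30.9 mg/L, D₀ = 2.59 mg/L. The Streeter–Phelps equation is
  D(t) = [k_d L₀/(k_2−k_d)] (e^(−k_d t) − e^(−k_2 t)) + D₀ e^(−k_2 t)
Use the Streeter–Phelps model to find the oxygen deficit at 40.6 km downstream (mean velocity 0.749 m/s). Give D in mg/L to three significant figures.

Travel time t = x/v = 40.6 km / (0.749 m/s) = 40600 m / 0.749 m/s = 54210 s = 0.6274 d.
k_d L₀/(k_2−k_d) = 0.297×30.9/(1.62−0.297) = 9.177/1.323 = 6.937 mg/L.
e^(−k_d t) = e^(−0.297×0.6274) = 0.8300; e^(−k_2 t) = e^(−1.62×0.6274) = 0.3619.
D = 6.937 × (0.8300 − 0.3619) + 2.59 × 0.3619 = 3.247 + 0.9374 = 4.184 mg/L.

D ≈ 4.18 mg/L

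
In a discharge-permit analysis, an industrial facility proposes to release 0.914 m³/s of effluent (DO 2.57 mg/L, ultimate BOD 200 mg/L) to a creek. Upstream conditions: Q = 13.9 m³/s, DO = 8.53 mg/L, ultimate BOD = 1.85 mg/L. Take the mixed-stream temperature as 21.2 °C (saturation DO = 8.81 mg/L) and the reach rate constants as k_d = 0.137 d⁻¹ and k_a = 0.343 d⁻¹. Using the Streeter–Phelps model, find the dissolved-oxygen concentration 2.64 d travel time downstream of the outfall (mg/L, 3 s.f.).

DO ≈ 5.81 mg/L

Mixed DO = (13.9×8.53 + 0.914×2.57)/(13.9+0.914) = 120.9/14.81 = 8.162 mg/L.
Mixed L₀ = (13.9×1.85 + 0.914×200)/(14.81) = 208.5/14.81 = 14.08 mg/L.
Initial deficit D₀ = C_s − DO₀ = 8.81 − 8.162 = 0.6477 mg/L.
D(2.64) = [0.137×14.08/(0.343−0.137)](e^(−0.137×2.64) − e^(−0.343×2.64)) + 0.6477 e^(−0.343×2.64)
= 9.361 × (0.6965 − 0.4043) + 0.6477 × 0.4043 = 2.997 mg/L.
DO = 8.81 − 2.997 = 5.813 mg/L.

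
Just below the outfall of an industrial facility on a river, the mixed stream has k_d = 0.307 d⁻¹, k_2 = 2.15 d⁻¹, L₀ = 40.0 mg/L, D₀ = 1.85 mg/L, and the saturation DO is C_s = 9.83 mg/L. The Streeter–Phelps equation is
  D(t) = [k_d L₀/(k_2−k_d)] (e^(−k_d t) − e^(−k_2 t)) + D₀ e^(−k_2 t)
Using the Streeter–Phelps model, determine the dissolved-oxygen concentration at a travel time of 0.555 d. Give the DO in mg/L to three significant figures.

k_d L₀/(k_2−k_d) = 0.307×40.0/(2.15−0.307) = 12.28/1.843 = 6.663 mg/L.
e^(−k_d t) = e^(−0.307×0.5550) = 0.8433; e^(−k_2 t) = e^(−2.15×0.5550) = 0.3032.
D = 6.663 × (0.8433 − 0.3032) + 1.85 × 0.3032 = 3.599 + 0.5610 = 4.160 mg/L.
DO = C_s − D = 9.83 − 4.160 = 5.670 mg/L.

DO ≈ 5.67 mg/L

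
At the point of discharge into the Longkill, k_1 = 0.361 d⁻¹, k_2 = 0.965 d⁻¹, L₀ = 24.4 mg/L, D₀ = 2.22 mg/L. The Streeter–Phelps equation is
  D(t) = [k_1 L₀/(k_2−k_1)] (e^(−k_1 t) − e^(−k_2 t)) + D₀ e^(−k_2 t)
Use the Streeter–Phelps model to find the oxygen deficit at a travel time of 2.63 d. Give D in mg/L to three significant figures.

k_1 L₀/(k_2−k_1) = 0.361×24.4/(0.965−0.361) = 8.808/0.6040 = 14.58 mg/L.
e^(−k_1 t) = e^(−0.361×2.630) = 0.3870; e^(−k_2 t) = e^(−0.965×2.630) = 0.07903.
D = 14.58 × (0.3870 − 0.07903) + 2.22 × 0.07903 = 4.491 + 0.1754 = 4.666 mg/L.

D ≈ 4.67 mg/L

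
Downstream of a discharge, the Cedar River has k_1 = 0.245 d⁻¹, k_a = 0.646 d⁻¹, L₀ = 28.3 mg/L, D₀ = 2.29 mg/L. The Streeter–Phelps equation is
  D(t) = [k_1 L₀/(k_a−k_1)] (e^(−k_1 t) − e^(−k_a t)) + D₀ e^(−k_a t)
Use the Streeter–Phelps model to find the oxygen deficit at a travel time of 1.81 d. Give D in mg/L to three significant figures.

D ≈ 6.44 mg/L

k_1 L₀/(k_a−k_1) = 0.245×28.3/(0.646−0.245) = 6.934/0.4010 = 17.29 mg/L.
e^(−k_1 t) = e^(−0.245×1.810) = 0.6418; e^(−k_a t) = e^(−0.646×1.810) = 0.3106.
D = 17.29 × (0.6418 − 0.3106) + 2.29 × 0.3106 = 5.727 + 0.7113 = 6.438 mg/L.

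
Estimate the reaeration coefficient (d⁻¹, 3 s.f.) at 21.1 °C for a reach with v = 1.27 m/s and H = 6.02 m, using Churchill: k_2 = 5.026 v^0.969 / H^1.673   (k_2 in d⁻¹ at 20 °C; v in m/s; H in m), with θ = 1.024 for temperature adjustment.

k_2(20) = 5.026 × 1.27^0.969 / 6.02^1.673 = 5.026 × 1.261 / 20.15 = 0.3144 d⁻¹.
k_2(21.1) = 0.3144 × 1.024^(21.1−20) = 0.3144 × 1.026 = 0.3228 d⁻¹.

k_2 ≈ 0.323 d⁻¹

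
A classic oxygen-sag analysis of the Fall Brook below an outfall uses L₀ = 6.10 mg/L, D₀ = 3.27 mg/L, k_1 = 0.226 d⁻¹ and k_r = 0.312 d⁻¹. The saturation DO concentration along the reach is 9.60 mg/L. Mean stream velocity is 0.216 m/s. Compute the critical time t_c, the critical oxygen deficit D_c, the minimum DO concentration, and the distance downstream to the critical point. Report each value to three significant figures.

With k_r/k_1 = 1.381 and 1 − D₀(k_r−k_1)/(k_1 L₀) = 0.7960,
t_c = ln(1.381 × 0.7960) / (0.312 − 0.226) = ln(1.099) / 0.08600 = 0.09433/0.08600 = 1.097 d.
L(t_c) = L₀ e^(−k_1 t_c) = 6.10 × 0.7805 = 4.761 mg/L, and at the critical point k_r D_c = k_1 L, so D_c = (0.226/0.312) × 4.761 = 3.449 mg/L.
Minimum DO = C_s − D_c = 9.60 − 3.449 = 6.151 mg/L.
x_c = v t_c = 0.216 m/s × 1.097 d × 86400 s/d = 20470 m ≈ 20.5 km.

t_c ≈ 1.10 d; D_c ≈ 3.45 mg/L; min DO ≈ 6.15 mg/L; x_c ≈ 20.5 km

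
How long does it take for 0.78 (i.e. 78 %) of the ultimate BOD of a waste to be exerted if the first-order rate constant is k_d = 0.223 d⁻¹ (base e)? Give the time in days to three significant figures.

y/L₀ = 1 − e^(−k_d t) = 0.78 ⇒ e^(−k_d t) = 0.220
t = −ln(0.220) / 0.223 = 1.514 / 0.223 = 6.790 d.

t ≈ 6.79 d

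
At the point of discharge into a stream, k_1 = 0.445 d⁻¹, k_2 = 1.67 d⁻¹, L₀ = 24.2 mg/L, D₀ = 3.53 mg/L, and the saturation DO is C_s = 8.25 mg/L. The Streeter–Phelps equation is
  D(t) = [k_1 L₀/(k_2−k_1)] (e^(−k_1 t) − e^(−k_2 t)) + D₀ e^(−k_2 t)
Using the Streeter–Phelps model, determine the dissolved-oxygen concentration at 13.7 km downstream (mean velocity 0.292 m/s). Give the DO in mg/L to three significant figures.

Travel time t = x/v = 13.7 km / (0.292 m/s) = 13700 m / 0.292 m/s = 46920 s = 0.5430 d.
k_1 L₀/(k_2−k_1) = 0.445×24.2/(1.67−0.445) = 10.77/1.225 = 8.791 mg/L.
e^(−k_1 t) = e^(−0.445×0.5430) = 0.7853; e^(−k_2 t) = e^(−1.67×0.5430) = 0.4038.
D = 8.791 × (0.7853 − 0.4038) + 3.53 × 0.4038 = 3.354 + 1.425 = 4.780 mg/L.
DO = C_s − D = 8.25 − 4.780 = 3.470 mg/L.

DO ≈ 3.47 mg/L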